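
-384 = -384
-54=-54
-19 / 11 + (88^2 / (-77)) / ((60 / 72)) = -47129 / 385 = -122.41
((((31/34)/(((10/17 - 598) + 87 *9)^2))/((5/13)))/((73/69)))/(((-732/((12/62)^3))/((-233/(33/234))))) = 2494217934/2342812321592875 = 0.00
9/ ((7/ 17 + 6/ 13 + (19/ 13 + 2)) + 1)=221/ 131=1.69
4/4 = 1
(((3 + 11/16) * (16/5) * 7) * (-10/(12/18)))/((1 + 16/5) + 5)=-6195/46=-134.67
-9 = -9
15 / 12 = 5 / 4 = 1.25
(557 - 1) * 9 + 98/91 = 65066/13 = 5005.08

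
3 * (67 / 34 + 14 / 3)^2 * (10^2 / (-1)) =-11458225 / 867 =-13215.95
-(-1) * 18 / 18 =1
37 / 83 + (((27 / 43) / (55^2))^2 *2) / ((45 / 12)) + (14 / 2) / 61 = 240087794661222 / 428317284896875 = 0.56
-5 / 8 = -0.62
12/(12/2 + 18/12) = 8/5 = 1.60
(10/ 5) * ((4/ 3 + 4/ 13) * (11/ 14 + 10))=9664/ 273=35.40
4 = 4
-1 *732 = -732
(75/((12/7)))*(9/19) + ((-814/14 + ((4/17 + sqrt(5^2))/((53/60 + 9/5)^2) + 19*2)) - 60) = -1965593661/33489932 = -58.69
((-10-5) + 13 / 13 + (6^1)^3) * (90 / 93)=6060 / 31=195.48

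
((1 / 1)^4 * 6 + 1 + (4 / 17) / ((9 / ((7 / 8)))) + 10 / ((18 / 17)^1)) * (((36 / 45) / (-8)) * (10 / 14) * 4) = -5039 / 1071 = -4.70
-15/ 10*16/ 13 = -24/ 13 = -1.85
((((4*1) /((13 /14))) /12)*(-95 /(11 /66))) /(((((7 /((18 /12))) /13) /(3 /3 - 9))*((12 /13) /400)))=1976000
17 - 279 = -262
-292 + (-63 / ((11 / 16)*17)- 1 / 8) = -297.52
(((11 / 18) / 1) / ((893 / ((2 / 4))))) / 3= 11 / 96444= 0.00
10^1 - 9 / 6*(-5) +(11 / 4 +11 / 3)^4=35515921 / 20736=1712.77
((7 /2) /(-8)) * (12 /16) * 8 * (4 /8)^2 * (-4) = 2.62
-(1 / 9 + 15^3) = -30376 / 9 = -3375.11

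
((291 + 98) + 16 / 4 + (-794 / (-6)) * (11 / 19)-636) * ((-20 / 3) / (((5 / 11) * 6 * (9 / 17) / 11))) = 39017176 / 4617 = 8450.76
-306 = -306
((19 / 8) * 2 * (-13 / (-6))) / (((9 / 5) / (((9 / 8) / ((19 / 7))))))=455 / 192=2.37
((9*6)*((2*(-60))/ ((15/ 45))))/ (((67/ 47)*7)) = -913680/ 469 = -1948.14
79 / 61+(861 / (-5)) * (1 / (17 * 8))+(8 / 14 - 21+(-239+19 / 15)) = -224854493 / 871080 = -258.13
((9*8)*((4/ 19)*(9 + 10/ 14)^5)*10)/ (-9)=-465258741760/ 319333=-1456970.44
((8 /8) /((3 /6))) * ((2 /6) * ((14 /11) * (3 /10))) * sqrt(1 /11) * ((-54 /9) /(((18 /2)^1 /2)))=-0.10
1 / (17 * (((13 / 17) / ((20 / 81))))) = 20 / 1053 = 0.02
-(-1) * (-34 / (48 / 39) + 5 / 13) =-2833 / 104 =-27.24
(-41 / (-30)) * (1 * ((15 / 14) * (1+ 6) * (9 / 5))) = 18.45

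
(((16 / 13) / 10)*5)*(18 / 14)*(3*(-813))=-175608 / 91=-1929.76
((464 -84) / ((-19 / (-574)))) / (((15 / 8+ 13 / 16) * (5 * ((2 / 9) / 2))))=330624 / 43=7688.93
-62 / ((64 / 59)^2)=-107911 / 2048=-52.69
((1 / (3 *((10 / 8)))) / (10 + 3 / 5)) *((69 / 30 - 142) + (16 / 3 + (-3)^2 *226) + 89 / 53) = 6046174 / 126405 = 47.83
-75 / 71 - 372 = -26487 / 71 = -373.06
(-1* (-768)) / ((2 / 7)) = 2688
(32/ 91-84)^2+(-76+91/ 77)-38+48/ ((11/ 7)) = 629873679/ 91091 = 6914.77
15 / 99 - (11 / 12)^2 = -1091 / 1584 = -0.69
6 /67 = 0.09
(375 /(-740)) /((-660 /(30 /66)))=25 /71632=0.00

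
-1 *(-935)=935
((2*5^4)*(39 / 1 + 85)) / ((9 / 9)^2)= 155000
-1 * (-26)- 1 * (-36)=62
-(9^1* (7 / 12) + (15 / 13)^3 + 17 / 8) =-156623 / 17576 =-8.91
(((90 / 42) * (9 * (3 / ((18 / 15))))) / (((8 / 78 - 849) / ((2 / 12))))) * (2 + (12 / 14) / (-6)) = -0.02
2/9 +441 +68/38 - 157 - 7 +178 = 78149/171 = 457.01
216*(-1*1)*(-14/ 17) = 3024/ 17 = 177.88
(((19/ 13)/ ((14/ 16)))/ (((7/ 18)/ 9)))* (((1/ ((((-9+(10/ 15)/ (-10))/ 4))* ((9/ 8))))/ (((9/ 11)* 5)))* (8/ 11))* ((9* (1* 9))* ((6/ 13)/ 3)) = -4727808/ 140777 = -33.58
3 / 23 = 0.13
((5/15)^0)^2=1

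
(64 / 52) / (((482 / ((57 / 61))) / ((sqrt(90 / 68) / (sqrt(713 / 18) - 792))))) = -9751104 * sqrt(170) / 36680444797919 - 4104 * sqrt(60605) / 36680444797919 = -0.00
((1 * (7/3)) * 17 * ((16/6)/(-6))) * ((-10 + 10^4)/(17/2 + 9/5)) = -1761200/103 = -17099.03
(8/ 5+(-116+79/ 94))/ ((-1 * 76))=53373/ 35720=1.49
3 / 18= 1 / 6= 0.17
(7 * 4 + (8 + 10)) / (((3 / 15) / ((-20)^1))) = -4600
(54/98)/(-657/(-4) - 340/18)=972/256417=0.00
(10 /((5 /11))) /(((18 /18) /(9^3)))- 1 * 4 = 16034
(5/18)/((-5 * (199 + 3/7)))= -7/25128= -0.00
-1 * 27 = -27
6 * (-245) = -1470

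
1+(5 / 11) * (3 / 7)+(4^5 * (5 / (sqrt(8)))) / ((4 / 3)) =92 / 77+960 * sqrt(2) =1358.84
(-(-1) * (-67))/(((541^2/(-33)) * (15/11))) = 8107/1463405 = 0.01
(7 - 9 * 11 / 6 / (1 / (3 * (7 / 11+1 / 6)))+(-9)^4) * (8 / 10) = 26113 / 5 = 5222.60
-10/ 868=-5/ 434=-0.01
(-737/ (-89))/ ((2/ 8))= 2948/ 89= 33.12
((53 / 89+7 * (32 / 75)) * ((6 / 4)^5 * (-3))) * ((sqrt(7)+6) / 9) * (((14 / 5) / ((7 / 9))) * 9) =-2539.97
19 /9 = 2.11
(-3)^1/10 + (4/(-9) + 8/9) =13/90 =0.14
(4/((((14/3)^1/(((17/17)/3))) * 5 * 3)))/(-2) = -1/105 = -0.01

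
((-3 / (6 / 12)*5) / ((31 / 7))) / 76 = -105 / 1178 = -0.09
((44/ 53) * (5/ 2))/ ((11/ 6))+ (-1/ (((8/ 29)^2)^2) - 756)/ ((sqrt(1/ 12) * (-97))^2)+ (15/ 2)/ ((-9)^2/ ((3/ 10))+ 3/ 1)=-1155298453/ 46468717568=-0.02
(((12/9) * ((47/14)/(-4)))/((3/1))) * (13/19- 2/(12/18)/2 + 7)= -11045/4788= -2.31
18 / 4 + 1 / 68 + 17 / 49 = 16199 / 3332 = 4.86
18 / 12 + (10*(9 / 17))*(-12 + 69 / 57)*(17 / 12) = -1509 / 19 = -79.42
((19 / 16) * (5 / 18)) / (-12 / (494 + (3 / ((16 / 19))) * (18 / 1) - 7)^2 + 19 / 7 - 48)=-12927121865 / 1774730146464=-0.01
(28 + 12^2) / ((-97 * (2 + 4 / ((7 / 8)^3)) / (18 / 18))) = -29498 / 132599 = -0.22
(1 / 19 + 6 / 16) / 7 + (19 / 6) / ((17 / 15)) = 51645 / 18088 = 2.86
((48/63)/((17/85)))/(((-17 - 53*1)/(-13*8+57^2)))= -171.16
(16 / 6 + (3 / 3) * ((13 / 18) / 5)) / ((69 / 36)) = 1.47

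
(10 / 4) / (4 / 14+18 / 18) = 35 / 18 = 1.94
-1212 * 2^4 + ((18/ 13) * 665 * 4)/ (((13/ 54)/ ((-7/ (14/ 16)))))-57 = -23971041/ 169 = -141840.48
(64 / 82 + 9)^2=95.66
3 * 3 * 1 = 9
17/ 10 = 1.70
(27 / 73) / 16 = 27 / 1168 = 0.02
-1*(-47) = 47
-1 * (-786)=786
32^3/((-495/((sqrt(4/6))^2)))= -65536/1485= -44.13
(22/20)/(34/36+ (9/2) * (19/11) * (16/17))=18513/139015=0.13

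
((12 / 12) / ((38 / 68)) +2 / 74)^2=1630729 / 494209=3.30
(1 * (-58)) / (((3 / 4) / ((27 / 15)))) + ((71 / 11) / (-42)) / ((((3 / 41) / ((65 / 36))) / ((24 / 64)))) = -93553051 / 665280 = -140.62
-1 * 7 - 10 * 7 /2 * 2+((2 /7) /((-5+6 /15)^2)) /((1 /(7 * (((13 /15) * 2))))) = -121939 /1587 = -76.84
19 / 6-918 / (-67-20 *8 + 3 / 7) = 34345 / 4758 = 7.22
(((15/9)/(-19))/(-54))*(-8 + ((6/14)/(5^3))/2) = -13997/1077300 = -0.01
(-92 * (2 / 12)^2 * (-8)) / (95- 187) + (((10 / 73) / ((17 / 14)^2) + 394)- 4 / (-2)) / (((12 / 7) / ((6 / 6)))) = 43828759 / 189873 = 230.83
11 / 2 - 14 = -17 / 2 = -8.50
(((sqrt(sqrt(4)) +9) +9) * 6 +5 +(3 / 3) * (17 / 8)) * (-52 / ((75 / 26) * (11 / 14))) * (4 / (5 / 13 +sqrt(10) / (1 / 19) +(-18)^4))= -4685961737912 / 46559659353975 -244219504256 * sqrt(2) / 46559659353975 +972444928 * sqrt(5) / 512156252893725 +9329393528 * sqrt(10) / 512156252893725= -0.11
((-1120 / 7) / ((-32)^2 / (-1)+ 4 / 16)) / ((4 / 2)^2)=32 / 819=0.04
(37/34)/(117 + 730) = 0.00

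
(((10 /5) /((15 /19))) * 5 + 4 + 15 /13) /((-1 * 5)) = -139 /39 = -3.56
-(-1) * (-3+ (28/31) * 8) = 131/31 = 4.23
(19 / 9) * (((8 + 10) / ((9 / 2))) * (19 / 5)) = 1444 / 45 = 32.09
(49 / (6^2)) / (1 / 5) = 245 / 36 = 6.81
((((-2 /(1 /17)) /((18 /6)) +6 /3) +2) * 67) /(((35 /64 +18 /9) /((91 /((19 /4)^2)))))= -137353216 /176529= -778.08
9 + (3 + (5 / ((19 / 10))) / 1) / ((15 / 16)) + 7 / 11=49042 / 3135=15.64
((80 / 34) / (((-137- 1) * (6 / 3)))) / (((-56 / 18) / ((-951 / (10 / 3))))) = -8559 / 10948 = -0.78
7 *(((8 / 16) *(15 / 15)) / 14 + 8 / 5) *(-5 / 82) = -229 / 328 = -0.70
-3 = -3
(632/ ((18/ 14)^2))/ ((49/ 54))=1264/ 3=421.33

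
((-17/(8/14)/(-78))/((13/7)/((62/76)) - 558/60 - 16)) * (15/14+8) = -2342515/15587832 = -0.15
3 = 3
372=372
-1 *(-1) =1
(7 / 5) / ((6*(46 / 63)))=147 / 460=0.32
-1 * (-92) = 92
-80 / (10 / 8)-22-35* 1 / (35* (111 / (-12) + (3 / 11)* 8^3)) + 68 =-103310 / 5737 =-18.01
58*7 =406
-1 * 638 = -638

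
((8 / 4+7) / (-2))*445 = -4005 / 2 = -2002.50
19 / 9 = 2.11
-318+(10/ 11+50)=-2938/ 11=-267.09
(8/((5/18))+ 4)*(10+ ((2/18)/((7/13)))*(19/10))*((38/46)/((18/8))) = 125.15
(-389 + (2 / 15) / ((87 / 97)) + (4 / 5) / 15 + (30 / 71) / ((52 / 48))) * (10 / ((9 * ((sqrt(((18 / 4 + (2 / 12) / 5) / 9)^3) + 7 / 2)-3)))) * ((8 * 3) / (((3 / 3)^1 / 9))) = -12278077785856800 / 32191252249 + 549734511564288 * sqrt(255) / 32191252249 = -108710.33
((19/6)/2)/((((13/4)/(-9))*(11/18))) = -1026/143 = -7.17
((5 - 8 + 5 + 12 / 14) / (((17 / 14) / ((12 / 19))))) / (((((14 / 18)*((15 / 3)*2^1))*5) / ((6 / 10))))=1296 / 56525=0.02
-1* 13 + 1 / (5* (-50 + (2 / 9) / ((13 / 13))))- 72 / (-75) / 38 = -2761879 / 212800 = -12.98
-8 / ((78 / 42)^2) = -392 / 169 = -2.32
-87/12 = -29/4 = -7.25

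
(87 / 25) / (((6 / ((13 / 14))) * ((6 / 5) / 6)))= 377 / 140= 2.69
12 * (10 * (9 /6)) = 180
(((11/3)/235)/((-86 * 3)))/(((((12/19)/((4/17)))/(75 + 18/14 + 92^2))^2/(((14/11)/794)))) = -0.98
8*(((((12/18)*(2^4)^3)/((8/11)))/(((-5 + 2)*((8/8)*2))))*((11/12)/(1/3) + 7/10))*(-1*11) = 2849792/15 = 189986.13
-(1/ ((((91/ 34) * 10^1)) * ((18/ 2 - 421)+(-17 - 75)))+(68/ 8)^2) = -16568353/ 229320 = -72.25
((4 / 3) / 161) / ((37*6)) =2 / 53613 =0.00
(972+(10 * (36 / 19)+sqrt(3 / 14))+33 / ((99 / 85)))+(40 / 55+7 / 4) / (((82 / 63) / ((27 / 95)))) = sqrt(42) / 14+1048662187 / 1028280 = 1020.28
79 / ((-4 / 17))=-1343 / 4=-335.75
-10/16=-5/8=-0.62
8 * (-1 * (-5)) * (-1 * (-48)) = 1920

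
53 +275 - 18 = 310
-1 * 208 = -208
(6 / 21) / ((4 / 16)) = 8 / 7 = 1.14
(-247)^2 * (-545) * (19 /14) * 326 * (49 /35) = -20594991157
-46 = -46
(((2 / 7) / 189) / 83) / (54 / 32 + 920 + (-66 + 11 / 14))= 32 / 1504775475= 0.00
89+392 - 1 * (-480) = 961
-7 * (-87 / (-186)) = -203 / 62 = -3.27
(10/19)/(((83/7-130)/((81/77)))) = -810/172843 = -0.00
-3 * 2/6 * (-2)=2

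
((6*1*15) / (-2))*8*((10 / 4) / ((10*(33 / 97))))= -2910 / 11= -264.55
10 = 10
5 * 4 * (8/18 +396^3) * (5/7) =55889222800/63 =887130520.63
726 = 726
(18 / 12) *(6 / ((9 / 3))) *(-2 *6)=-36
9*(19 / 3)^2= 361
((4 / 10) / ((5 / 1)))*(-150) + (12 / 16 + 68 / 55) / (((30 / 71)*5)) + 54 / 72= -340223 / 33000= -10.31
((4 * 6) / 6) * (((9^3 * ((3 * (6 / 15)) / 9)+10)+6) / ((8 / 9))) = 2547 / 5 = 509.40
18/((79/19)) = 342/79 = 4.33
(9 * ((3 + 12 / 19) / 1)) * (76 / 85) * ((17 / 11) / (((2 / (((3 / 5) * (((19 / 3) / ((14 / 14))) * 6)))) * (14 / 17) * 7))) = 1203498 / 13475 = 89.31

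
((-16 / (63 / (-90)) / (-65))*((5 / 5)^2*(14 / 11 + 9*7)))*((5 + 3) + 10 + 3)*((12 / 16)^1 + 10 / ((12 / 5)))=-333704 / 143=-2333.59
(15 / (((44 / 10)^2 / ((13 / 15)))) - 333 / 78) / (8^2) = -22637 / 402688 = -0.06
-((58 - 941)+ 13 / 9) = 7934 / 9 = 881.56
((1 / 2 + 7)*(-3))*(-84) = 1890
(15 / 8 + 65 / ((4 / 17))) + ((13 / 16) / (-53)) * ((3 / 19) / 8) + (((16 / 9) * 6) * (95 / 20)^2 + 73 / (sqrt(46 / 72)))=438 * sqrt(23) / 23 + 200610395 / 386688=610.12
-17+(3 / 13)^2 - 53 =-11821 / 169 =-69.95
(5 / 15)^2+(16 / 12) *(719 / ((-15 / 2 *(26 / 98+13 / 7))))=-11722 / 195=-60.11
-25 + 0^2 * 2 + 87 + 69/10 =689/10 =68.90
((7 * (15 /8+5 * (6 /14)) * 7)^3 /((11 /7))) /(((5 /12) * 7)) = 2344190625 /1408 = 1664908.11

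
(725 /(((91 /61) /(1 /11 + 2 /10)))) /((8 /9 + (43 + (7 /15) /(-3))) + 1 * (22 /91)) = 1061400 /330143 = 3.21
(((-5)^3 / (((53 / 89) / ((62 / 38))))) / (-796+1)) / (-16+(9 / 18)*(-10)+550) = 68975 / 84699777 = 0.00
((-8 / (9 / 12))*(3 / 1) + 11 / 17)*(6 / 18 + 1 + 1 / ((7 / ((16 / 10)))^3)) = -42.18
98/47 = 2.09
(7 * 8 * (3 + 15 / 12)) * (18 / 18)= 238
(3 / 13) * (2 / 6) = 1 / 13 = 0.08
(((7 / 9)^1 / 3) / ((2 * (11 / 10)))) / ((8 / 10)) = 175 / 1188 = 0.15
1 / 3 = 0.33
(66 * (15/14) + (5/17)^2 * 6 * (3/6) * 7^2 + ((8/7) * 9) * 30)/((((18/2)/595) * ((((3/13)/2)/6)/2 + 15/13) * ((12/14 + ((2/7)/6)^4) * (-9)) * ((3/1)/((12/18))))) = -50774427200/79130733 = -641.65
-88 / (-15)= 88 / 15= 5.87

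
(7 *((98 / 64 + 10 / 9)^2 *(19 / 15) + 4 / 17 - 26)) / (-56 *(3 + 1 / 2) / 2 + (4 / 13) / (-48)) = 32567625727 / 26947779840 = 1.21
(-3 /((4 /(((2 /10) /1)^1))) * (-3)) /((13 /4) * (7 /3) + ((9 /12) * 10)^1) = 27 /905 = 0.03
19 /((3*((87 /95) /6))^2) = 685900 /7569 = 90.62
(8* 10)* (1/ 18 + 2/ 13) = 1960/ 117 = 16.75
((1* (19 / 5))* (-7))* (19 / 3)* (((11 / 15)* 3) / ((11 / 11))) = -27797 / 75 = -370.63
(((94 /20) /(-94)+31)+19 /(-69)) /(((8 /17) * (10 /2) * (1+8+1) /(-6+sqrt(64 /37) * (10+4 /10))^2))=1614123361 /5550000 - 18710302 * sqrt(37) /531875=76.85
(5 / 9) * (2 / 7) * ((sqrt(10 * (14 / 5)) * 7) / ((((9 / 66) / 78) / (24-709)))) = -7836400 * sqrt(7) / 9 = -2303685.06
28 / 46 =14 / 23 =0.61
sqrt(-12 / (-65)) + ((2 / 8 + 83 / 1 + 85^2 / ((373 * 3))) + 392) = 2 * sqrt(195) / 65 + 2156119 / 4476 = 482.14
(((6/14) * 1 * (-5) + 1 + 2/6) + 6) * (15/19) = 545/133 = 4.10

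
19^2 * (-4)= -1444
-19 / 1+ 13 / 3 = -14.67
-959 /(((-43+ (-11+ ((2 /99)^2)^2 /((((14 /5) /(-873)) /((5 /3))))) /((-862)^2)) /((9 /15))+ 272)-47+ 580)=-479150512740625572 /366399406521533405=-1.31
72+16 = 88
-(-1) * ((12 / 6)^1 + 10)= 12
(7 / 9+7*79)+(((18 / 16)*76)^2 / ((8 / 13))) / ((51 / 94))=54954401 / 2448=22448.69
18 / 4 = 4.50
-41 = -41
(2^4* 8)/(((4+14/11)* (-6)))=-352/87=-4.05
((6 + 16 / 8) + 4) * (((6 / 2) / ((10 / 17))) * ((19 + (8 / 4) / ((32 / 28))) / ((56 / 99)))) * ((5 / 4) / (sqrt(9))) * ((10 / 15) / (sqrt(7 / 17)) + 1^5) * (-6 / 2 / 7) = -419067 * sqrt(119) / 10976- 1257201 / 3136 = -817.39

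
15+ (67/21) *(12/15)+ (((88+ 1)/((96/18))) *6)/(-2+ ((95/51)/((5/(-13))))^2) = 1041575513/46877880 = 22.22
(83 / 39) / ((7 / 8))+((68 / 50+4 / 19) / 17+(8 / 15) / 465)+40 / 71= 44966061398 / 14556148425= 3.09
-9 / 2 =-4.50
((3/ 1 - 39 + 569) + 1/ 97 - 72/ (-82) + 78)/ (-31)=-2433480/ 123287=-19.74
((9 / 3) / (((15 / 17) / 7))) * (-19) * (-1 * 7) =15827 / 5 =3165.40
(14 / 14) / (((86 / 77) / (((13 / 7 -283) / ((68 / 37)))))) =-100122 / 731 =-136.97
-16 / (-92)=4 / 23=0.17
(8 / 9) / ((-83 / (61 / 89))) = -488 / 66483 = -0.01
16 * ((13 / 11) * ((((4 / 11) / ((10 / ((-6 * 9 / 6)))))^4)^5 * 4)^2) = 540858328621420475865859120330468606429108197107171328 / 45279358459987221964618849268287351617276826800662092864513397216796875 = 0.00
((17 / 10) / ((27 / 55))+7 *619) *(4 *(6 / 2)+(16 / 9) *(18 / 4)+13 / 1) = 2575859 / 18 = 143103.28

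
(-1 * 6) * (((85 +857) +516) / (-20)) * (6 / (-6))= -2187 / 5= -437.40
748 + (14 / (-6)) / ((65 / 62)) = 145426 / 195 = 745.77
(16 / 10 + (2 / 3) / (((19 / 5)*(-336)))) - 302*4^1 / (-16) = 3691523 / 47880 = 77.10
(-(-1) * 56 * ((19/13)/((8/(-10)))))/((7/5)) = -950/13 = -73.08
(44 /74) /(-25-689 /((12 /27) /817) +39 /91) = -616 /1312175659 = -0.00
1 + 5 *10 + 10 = 61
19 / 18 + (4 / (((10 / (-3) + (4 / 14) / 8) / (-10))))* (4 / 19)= 341917 / 94734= 3.61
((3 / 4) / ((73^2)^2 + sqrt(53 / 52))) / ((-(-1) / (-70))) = -0.00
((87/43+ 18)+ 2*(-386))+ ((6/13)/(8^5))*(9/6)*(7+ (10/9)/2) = -3443547429/4579328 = -751.98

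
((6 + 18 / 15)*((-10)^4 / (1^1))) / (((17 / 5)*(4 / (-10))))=-900000 / 17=-52941.18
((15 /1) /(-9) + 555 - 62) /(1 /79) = 116446 /3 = 38815.33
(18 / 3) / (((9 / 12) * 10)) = 4 / 5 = 0.80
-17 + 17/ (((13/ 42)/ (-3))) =-2363/ 13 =-181.77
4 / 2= 2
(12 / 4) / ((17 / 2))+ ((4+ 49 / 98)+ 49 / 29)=6451 / 986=6.54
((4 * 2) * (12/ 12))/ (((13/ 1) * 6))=4/ 39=0.10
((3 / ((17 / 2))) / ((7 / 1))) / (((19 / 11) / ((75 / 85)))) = 990 / 38437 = 0.03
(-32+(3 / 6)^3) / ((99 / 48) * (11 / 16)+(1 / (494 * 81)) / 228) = -9305655840 / 413964869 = -22.48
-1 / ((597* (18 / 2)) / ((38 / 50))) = -0.00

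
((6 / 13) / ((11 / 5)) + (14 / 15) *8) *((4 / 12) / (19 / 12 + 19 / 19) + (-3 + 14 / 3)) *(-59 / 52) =-81119749 / 5186610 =-15.64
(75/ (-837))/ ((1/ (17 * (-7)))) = 2975/ 279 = 10.66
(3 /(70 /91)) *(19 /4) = 741 /40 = 18.52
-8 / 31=-0.26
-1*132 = -132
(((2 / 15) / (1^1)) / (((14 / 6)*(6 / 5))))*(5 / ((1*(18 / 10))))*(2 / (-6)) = -25 / 567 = -0.04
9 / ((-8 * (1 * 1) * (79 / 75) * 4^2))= -675 / 10112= -0.07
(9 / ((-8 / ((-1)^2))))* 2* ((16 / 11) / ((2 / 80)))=-1440 / 11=-130.91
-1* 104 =-104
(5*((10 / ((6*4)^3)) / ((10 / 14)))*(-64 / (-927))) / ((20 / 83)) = 0.00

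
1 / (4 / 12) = 3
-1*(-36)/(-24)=-1.50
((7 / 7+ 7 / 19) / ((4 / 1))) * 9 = 117 / 38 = 3.08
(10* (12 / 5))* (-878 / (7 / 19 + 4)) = -400368 / 83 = -4823.71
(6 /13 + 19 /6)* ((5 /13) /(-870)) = -283 /176436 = -0.00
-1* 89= -89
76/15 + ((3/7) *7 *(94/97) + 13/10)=26987/2910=9.27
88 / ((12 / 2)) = 44 / 3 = 14.67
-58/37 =-1.57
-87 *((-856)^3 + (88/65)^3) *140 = 419603059546718208/54925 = 7639564124655.77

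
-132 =-132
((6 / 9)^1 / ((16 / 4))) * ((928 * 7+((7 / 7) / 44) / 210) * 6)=60023041 / 9240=6496.00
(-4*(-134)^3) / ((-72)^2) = 300763 / 162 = 1856.56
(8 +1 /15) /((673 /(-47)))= -5687 /10095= -0.56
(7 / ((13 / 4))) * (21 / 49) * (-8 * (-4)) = 384 / 13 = 29.54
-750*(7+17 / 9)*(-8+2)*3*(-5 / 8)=-75000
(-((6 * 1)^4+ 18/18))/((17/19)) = -24643/17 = -1449.59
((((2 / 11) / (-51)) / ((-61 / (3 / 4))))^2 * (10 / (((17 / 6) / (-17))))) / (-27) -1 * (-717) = 839662095002 / 1171076841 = 717.00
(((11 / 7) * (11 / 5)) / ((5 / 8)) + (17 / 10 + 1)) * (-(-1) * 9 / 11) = 25929 / 3850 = 6.73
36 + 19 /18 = 667 /18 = 37.06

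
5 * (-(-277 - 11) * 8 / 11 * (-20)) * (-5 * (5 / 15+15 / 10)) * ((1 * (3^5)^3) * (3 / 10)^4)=111577100832 / 5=22315420166.40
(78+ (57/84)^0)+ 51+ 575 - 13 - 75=617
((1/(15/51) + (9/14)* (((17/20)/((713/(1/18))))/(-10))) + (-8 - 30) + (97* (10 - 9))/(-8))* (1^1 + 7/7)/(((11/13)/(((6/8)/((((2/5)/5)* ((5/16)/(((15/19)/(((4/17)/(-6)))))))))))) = 66700.50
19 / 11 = 1.73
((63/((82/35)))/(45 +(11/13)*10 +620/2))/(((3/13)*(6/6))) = 1183/3690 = 0.32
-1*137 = -137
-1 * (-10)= 10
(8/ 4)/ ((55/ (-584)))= -1168/ 55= -21.24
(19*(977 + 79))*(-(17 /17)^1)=-20064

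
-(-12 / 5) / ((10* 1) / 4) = 24 / 25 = 0.96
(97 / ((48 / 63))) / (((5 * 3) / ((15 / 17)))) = 2037 / 272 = 7.49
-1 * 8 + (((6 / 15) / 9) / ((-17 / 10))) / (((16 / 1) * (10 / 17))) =-2881 / 360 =-8.00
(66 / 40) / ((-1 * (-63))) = 11 / 420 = 0.03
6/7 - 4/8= 5/14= 0.36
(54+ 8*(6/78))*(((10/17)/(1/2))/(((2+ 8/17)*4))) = 1775/273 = 6.50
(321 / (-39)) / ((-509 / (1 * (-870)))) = -93090 / 6617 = -14.07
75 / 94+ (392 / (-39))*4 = -144467 / 3666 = -39.41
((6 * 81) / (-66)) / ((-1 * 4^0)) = 81 / 11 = 7.36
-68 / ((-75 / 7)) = 476 / 75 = 6.35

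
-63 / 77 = -9 / 11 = -0.82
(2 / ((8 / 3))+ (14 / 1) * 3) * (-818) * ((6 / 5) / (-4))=209817 / 20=10490.85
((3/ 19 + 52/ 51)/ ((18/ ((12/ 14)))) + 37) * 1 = 107722/ 2907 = 37.06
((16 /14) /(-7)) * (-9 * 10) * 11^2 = 87120 /49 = 1777.96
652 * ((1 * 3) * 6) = 11736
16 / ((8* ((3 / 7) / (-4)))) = -56 / 3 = -18.67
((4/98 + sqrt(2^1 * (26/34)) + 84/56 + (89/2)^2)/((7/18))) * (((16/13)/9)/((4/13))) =8 * sqrt(442)/119 + 776862/343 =2266.32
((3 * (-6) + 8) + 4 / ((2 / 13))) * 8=128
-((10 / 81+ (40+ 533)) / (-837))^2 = -2155094929 / 4596433209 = -0.47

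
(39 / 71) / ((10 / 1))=39 / 710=0.05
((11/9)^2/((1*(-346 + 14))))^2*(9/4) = 14641/321413184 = 0.00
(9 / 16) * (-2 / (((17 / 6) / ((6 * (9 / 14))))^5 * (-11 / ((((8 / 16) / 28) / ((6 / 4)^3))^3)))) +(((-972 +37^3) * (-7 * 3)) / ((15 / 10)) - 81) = -695615.00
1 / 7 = 0.14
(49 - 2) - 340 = -293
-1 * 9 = -9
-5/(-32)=5/32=0.16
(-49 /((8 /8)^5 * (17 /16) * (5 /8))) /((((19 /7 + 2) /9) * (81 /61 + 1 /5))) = -4017216 /43571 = -92.20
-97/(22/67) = -6499/22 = -295.41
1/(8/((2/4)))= 1/16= 0.06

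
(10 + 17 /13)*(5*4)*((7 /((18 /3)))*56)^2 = 37647680 /39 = 965325.13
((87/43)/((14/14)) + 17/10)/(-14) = -1601/6020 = -0.27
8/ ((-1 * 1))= -8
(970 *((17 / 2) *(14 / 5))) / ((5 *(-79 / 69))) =-1592934 / 395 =-4032.74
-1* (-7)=7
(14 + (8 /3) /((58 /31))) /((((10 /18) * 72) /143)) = 55.15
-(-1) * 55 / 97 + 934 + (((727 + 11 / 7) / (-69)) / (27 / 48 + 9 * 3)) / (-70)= 45055439411 / 48209679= 934.57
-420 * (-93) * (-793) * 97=-3004534260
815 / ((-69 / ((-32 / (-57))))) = -26080 / 3933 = -6.63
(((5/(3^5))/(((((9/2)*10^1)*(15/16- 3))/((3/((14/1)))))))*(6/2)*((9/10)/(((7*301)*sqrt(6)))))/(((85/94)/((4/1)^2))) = -3008*sqrt(6)/16755232725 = -0.00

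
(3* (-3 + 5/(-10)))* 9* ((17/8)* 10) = -16065/8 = -2008.12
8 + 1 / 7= 57 / 7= 8.14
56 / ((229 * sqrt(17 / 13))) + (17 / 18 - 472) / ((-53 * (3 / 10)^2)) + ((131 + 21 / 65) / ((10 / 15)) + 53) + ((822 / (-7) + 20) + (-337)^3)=-74758251638936 / 1953315 + 56 * sqrt(221) / 3893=-38272501.48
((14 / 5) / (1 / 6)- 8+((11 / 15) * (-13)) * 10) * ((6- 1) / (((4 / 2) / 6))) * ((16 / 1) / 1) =-20768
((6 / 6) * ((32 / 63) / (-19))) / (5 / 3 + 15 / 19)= -8 / 735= -0.01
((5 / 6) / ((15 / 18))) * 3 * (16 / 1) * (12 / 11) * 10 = 5760 / 11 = 523.64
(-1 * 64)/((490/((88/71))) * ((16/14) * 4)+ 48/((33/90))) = -88/2665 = -0.03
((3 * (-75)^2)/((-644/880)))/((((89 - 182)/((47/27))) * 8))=1615625/29946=53.95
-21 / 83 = -0.25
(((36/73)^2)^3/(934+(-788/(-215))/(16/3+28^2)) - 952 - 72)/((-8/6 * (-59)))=-13816803339853974650112/1061447147540790846661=-13.02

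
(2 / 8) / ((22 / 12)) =3 / 22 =0.14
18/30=3/5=0.60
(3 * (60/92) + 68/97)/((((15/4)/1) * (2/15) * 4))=5929/4462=1.33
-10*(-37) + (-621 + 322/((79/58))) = -1153/79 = -14.59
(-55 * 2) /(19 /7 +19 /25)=-31.66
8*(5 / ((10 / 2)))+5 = 13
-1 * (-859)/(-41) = -20.95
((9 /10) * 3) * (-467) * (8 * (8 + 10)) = -907848 /5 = -181569.60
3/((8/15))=45/8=5.62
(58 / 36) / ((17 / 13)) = 377 / 306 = 1.23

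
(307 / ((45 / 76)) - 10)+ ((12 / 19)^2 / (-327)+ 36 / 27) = 902742598 / 1770705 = 509.82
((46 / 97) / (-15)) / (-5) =46 / 7275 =0.01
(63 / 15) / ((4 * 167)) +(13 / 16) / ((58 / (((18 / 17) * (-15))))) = -1424013 / 6586480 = -0.22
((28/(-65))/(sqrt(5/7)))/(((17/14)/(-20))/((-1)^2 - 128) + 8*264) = -199136*sqrt(35)/4881677905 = -0.00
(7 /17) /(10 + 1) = 7 /187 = 0.04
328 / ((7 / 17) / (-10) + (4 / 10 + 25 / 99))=5520240 / 10289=536.52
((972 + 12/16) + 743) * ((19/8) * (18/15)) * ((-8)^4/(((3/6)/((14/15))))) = 934685696/25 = 37387427.84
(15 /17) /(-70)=-3 /238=-0.01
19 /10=1.90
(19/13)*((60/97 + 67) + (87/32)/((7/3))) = 28396127/282464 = 100.53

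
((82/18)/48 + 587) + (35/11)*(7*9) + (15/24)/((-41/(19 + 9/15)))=153381623/194832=787.25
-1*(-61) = 61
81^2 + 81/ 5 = 32886/ 5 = 6577.20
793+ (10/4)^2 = 3197/4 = 799.25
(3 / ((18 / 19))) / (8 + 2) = 19 / 60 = 0.32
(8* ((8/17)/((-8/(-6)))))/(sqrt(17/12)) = 96* sqrt(51)/289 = 2.37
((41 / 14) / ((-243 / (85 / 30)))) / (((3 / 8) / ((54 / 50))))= -1394 / 14175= -0.10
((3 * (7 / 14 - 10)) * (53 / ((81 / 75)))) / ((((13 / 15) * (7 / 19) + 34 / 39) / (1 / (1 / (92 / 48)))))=-715095875 / 317736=-2250.60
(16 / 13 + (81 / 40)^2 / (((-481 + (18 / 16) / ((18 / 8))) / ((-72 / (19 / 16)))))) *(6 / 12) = 5187074 / 5934175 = 0.87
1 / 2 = 0.50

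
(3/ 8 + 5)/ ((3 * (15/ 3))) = 43/ 120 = 0.36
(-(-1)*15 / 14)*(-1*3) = -45 / 14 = -3.21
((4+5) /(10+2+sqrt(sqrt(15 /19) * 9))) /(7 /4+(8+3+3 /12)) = -48 * 15^(1 /4) * 19^(3 /4) /63037 - 3 * 15^(3 /4) * 19^(1 /4) /63037+12 * sqrt(285) /63037+3648 /63037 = 0.05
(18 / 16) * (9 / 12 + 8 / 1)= 315 / 32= 9.84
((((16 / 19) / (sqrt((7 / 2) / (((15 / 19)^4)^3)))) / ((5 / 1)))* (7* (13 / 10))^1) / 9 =5265000* sqrt(14) / 893871739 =0.02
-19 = -19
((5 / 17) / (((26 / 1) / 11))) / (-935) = -1 / 7514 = -0.00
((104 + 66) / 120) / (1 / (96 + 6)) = 289 / 2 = 144.50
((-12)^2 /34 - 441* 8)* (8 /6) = -79872 /17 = -4698.35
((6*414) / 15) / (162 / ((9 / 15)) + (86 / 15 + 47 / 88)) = 218592 / 364673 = 0.60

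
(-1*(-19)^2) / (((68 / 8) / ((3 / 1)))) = -2166 / 17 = -127.41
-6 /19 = -0.32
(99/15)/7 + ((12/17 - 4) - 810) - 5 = -486324/595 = -817.35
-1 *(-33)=33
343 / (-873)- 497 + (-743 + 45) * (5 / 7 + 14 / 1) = -65803030 / 6111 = -10767.96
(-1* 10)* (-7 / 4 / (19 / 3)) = 105 / 38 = 2.76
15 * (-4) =-60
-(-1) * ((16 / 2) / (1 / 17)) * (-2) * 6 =-1632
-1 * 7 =-7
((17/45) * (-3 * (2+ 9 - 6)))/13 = -17/39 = -0.44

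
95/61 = 1.56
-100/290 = -10/29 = -0.34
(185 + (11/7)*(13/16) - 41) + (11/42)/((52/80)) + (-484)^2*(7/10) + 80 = 3586234573/21840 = 164204.88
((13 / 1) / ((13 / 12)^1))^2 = 144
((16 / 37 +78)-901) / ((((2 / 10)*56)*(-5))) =30435 / 2072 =14.69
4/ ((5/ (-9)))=-36/ 5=-7.20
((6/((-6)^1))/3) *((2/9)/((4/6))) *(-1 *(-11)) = -11/9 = -1.22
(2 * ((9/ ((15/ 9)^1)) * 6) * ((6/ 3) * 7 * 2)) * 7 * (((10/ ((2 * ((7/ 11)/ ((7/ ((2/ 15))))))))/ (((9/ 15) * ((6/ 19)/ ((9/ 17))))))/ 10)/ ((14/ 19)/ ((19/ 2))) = 641693745/ 34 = 18873345.44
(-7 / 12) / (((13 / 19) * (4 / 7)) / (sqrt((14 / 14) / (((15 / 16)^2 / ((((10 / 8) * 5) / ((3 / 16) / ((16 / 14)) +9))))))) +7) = -110945408 / 1325992497 +48412 * sqrt(2346) / 441997499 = -0.08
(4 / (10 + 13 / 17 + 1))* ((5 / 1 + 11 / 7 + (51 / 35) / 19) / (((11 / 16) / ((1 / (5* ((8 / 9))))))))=676413 / 914375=0.74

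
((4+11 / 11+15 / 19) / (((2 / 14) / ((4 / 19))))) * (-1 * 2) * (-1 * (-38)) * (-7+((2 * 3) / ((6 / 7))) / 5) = 68992 / 19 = 3631.16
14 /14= 1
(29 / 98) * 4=1.18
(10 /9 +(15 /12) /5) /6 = 0.23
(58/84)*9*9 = 783/14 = 55.93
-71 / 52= -1.37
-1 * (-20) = 20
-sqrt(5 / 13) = -sqrt(65) / 13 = -0.62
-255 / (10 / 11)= -561 / 2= -280.50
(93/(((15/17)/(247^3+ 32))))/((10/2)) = 317659895.40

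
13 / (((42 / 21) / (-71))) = -923 / 2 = -461.50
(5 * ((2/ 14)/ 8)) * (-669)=-3345/ 56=-59.73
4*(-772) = -3088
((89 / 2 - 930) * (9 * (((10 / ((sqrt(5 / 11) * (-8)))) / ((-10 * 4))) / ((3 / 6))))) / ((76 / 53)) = -844767 * sqrt(55) / 12160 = -515.21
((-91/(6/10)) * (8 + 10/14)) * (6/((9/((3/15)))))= -1586/9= -176.22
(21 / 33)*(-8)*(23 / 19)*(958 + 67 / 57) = -70418824 / 11913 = -5911.09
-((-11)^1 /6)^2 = -121 /36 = -3.36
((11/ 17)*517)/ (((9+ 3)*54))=5687/ 11016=0.52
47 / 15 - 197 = -2908 / 15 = -193.87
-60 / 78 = -10 / 13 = -0.77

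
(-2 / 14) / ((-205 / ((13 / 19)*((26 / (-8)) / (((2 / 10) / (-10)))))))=845 / 10906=0.08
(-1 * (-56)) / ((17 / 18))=1008 / 17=59.29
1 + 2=3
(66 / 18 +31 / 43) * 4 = 2264 / 129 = 17.55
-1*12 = -12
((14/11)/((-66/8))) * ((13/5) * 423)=-102648/605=-169.67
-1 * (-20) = 20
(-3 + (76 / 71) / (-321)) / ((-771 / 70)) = 4791430 / 17571861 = 0.27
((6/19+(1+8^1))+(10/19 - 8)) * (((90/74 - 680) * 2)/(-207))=1758050/145521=12.08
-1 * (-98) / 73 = 98 / 73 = 1.34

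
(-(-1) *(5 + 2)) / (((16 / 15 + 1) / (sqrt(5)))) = 105 *sqrt(5) / 31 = 7.57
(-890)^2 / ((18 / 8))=3168400 / 9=352044.44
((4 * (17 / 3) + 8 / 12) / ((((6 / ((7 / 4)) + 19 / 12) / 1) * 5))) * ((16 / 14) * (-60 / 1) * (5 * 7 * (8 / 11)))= -7526400 / 4631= -1625.22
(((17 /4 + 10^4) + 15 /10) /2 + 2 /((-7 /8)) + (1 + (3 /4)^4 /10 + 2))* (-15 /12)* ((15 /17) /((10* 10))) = -268994661 /4874240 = -55.19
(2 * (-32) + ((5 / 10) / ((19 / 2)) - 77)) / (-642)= 1339 / 6099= 0.22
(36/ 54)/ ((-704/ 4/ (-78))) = 13/ 44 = 0.30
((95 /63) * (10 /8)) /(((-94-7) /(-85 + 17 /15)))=1.57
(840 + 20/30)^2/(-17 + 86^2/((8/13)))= 12720968/216027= 58.89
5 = 5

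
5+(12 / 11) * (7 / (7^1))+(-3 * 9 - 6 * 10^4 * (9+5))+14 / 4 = -840017.41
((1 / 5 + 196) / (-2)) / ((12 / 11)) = -3597 / 40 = -89.92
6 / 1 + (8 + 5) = 19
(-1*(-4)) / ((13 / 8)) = 32 / 13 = 2.46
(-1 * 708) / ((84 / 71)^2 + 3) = -160.92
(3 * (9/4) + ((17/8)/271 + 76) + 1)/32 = 181587/69376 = 2.62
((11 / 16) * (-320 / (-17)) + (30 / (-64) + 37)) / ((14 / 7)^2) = 26913 / 2176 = 12.37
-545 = -545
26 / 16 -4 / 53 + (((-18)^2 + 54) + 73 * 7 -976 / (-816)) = 19283107 / 21624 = 891.75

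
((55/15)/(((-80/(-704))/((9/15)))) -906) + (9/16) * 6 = -176653/200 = -883.26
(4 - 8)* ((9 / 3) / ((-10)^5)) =3 / 25000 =0.00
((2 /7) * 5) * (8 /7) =1.63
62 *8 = 496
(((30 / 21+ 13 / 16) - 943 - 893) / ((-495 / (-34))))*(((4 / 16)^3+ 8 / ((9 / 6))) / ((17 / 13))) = -249276521 / 483840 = -515.20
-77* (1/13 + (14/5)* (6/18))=-15169/195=-77.79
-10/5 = -2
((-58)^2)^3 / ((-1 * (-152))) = 4758586568 / 19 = 250451924.63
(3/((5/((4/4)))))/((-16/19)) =-0.71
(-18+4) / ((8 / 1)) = -7 / 4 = -1.75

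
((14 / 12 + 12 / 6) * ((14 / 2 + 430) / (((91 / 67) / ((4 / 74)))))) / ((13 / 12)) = 2225204 / 43771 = 50.84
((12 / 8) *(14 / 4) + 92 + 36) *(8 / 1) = 1066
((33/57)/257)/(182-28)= 1/68362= 0.00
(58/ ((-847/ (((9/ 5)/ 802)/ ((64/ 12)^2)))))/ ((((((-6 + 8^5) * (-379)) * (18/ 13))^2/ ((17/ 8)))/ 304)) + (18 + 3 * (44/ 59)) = 20.24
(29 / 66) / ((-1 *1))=-29 / 66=-0.44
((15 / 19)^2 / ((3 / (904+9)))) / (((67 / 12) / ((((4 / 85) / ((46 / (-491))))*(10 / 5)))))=-322763760 / 9457117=-34.13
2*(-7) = -14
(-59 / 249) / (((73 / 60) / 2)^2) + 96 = 42178272 / 442307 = 95.36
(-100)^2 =10000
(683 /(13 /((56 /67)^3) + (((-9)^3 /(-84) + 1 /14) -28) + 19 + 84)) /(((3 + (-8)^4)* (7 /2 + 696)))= 0.00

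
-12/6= -2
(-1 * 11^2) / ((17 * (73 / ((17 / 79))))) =-121 / 5767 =-0.02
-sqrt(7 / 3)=-sqrt(21) / 3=-1.53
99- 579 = -480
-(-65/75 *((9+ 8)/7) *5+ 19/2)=43/42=1.02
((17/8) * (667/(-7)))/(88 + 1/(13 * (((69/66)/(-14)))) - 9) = -3390361/1305528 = -2.60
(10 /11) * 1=10 /11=0.91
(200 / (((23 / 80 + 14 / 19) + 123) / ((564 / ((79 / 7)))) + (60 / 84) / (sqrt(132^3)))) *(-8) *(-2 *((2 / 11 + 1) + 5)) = 187983279525888000 / 23583588027169-6210355200000 *sqrt(33) / 23583588027169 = 7969.42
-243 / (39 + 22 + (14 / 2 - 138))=243 / 70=3.47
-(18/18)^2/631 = -1/631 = -0.00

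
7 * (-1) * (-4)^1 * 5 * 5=700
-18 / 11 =-1.64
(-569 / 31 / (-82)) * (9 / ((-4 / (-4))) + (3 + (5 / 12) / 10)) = 164441 / 61008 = 2.70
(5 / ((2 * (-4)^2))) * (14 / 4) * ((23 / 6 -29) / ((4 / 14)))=-36995 / 768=-48.17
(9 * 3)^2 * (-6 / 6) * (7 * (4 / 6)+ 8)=-9234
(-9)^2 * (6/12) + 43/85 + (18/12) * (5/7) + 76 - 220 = -60644/595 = -101.92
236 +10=246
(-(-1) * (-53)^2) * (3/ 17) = 8427/ 17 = 495.71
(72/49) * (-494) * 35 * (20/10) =-355680/7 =-50811.43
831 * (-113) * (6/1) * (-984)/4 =138600828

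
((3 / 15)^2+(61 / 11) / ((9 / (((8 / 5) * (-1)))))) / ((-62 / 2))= 2341 / 76725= 0.03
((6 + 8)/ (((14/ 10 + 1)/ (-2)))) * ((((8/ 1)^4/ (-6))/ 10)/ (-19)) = -7168/ 171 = -41.92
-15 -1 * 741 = -756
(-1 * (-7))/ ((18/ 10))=35/ 9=3.89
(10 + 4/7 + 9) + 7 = 186/7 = 26.57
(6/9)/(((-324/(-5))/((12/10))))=1/81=0.01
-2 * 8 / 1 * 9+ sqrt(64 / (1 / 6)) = -144+ 8 * sqrt(6) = -124.40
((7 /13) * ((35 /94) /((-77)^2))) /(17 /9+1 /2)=45 /3179033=0.00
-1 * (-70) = 70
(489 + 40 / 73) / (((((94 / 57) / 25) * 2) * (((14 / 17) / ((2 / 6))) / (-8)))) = -12015.50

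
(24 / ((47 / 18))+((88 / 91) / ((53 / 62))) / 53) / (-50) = -11068384 / 60070465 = -0.18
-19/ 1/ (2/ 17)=-323/ 2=-161.50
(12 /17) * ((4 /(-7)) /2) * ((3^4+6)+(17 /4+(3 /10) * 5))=-318 /17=-18.71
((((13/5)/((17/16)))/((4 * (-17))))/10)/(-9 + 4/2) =26/50575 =0.00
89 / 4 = 22.25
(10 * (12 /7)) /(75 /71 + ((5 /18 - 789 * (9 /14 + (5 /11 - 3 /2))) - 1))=1686960 /31291481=0.05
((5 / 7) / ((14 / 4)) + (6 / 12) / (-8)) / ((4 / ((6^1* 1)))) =333 / 1568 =0.21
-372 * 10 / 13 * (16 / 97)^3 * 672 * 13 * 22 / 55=-4095737856 / 912673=-4487.63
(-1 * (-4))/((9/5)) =20/9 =2.22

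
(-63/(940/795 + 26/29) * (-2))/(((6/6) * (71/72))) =20915496/340303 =61.46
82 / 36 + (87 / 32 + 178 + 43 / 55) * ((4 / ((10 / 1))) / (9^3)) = 7625641 / 3207600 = 2.38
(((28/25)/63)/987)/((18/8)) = 16/1998675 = 0.00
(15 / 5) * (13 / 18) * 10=65 / 3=21.67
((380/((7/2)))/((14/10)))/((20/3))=570/49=11.63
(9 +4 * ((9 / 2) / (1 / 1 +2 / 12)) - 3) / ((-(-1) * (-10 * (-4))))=15 / 28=0.54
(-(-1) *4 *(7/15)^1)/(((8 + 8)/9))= 21/20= 1.05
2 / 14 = 1 / 7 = 0.14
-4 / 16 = -0.25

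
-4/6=-2/3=-0.67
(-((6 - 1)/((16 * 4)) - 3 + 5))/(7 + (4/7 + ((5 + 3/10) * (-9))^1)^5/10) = 34927046875/390761211112116499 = 0.00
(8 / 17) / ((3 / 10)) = 80 / 51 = 1.57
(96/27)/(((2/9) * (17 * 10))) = 8/85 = 0.09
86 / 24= 43 / 12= 3.58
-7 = -7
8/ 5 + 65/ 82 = 981/ 410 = 2.39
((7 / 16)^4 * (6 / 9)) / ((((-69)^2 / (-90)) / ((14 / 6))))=-84035 / 78004224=-0.00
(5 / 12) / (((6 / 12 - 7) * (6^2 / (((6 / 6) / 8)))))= -5 / 22464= -0.00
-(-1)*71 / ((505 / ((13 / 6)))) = 923 / 3030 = 0.30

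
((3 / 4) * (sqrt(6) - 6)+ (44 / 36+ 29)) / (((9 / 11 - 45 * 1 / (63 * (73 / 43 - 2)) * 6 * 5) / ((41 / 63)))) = 5863 * sqrt(6) / 861228+ 2714569 / 11626578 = 0.25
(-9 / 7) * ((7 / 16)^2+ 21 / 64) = -171 / 256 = -0.67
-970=-970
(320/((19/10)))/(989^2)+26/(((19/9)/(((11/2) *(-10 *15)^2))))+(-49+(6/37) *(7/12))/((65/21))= 136236733531827299/89390478190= 1524063.15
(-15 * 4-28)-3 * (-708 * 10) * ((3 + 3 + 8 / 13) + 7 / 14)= 1963556 / 13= 151042.77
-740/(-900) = 37/45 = 0.82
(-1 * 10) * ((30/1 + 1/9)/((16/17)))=-23035/72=-319.93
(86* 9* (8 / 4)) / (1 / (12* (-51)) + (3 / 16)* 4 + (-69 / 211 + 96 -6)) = 99948168 / 5838145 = 17.12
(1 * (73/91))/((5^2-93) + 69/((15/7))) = -365/16289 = -0.02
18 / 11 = 1.64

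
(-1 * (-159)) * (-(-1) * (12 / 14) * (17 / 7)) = 16218 / 49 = 330.98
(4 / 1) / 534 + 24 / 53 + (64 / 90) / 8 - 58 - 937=-211087097 / 212265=-994.45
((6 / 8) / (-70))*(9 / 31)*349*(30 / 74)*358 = -5060151 / 32116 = -157.56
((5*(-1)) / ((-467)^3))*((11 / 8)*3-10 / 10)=125 / 814780504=0.00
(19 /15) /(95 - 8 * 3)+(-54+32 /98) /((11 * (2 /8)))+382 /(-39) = -72870019 /2487485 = -29.29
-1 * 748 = -748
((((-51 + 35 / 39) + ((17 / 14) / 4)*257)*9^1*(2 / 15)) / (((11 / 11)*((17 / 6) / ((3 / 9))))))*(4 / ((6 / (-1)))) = -60967 / 23205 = -2.63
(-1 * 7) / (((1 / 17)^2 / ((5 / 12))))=-10115 / 12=-842.92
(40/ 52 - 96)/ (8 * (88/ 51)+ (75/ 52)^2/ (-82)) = -1076881728/ 155809637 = -6.91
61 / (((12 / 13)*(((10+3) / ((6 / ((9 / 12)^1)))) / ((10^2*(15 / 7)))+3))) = 793000 / 36091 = 21.97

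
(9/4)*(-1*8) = -18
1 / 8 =0.12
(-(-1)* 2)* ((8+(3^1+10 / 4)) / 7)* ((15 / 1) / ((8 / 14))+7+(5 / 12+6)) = 153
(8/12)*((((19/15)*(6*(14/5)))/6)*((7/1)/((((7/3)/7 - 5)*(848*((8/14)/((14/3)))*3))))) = -6517/572400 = -0.01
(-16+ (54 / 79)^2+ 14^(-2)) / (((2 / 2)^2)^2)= -18993999 / 1223236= -15.53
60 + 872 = 932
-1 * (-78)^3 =474552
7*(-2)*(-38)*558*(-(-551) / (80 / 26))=265797441 / 5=53159488.20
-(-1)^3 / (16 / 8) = 1 / 2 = 0.50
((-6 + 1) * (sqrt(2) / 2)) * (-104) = 260 * sqrt(2) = 367.70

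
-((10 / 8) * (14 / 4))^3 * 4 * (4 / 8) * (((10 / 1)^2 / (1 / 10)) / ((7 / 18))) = -6890625 / 16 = -430664.06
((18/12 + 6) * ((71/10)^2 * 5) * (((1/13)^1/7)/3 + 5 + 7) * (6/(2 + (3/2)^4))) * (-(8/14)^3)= -112273152/31213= -3597.00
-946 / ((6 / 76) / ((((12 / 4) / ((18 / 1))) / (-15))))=17974 / 135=133.14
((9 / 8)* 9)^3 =1037.97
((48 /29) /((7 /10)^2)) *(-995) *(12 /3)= -19104000 /1421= -13444.05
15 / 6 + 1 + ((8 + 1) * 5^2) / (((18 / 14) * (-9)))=-287 / 18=-15.94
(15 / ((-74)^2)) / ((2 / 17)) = 255 / 10952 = 0.02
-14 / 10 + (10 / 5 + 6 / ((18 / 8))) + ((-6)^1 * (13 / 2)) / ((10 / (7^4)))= -280819 / 30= -9360.63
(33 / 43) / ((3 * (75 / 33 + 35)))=121 / 17630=0.01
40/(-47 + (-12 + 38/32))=-128/185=-0.69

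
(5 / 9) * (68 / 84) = 85 / 189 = 0.45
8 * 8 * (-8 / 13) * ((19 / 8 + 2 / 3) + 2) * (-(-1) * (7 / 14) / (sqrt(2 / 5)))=-1936 * sqrt(10) / 39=-156.98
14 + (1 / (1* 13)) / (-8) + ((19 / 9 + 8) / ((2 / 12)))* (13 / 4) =65881 / 312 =211.16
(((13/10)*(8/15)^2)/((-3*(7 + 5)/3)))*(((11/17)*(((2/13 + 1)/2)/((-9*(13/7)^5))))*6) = 0.00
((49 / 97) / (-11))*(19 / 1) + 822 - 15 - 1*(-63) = 927359 / 1067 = 869.13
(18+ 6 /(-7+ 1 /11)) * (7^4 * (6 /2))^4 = 1752405661865630331 /38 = 46115938470148166.61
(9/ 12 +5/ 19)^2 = 1.03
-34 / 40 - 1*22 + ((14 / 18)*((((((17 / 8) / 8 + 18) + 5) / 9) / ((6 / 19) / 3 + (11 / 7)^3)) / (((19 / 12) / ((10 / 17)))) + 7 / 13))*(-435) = -23687362459 / 82662840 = -286.55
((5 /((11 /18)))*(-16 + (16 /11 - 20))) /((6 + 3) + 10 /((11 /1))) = -34200 /1199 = -28.52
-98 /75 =-1.31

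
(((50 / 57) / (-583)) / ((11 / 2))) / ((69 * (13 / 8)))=-800 / 327890277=-0.00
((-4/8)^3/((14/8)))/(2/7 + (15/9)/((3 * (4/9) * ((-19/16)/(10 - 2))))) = 19/2164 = 0.01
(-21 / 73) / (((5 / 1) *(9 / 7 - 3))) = 49 / 1460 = 0.03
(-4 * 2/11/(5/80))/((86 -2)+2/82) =-0.14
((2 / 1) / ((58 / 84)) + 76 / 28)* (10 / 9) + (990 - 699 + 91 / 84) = 2180105 / 7308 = 298.32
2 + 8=10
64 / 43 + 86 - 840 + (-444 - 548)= -75014 / 43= -1744.51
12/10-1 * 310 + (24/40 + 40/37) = -56817/185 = -307.12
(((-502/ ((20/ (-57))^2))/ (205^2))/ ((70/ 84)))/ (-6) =0.02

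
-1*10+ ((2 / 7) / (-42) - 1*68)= -11467 / 147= -78.01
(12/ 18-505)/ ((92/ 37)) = -55981/ 276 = -202.83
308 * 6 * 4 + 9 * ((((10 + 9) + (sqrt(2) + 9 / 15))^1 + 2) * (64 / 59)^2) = 36864 * sqrt(2) / 3481 + 132639072 / 17405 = 7635.72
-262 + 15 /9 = -781 /3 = -260.33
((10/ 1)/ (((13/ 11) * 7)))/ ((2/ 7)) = 55/ 13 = 4.23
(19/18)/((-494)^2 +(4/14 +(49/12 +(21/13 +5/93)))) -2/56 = -24780931687/693950130468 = -0.04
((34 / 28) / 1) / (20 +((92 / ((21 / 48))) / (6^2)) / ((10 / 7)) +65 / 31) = 23715 / 511406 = 0.05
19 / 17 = 1.12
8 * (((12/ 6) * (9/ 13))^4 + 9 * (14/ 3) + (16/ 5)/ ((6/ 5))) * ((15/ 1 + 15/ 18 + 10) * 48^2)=23018606.82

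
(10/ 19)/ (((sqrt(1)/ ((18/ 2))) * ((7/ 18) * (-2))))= -810/ 133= -6.09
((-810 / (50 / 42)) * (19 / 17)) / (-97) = 64638 / 8245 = 7.84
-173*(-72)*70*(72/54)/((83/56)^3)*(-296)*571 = -34507005772431360/571787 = -60349405936.88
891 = 891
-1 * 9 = -9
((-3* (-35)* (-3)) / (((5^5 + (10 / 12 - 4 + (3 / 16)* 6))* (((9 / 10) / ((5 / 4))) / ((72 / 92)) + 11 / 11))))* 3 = -23625 / 149902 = -0.16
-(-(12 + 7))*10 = 190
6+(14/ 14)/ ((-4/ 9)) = 15/ 4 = 3.75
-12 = -12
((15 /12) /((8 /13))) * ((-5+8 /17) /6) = -5005 /3264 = -1.53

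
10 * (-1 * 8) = -80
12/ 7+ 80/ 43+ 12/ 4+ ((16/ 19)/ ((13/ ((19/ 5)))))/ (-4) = 127431/ 19565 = 6.51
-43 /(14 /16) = -49.14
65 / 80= 0.81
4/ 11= 0.36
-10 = -10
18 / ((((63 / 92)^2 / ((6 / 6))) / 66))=372416 / 147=2533.44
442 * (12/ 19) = 5304/ 19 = 279.16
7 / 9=0.78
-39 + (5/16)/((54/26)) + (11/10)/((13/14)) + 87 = 1385329/28080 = 49.34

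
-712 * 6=-4272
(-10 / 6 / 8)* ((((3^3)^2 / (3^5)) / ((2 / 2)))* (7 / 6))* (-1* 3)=35 / 16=2.19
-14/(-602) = 1/43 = 0.02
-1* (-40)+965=1005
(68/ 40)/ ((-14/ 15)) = -51/ 28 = -1.82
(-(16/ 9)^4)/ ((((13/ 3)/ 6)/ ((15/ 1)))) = -655360/ 3159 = -207.46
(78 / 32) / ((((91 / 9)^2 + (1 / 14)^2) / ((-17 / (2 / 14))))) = -18420129 / 6492628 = -2.84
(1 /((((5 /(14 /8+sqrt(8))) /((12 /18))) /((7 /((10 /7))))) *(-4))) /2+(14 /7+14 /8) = 8657 /2400-49 *sqrt(2) /300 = 3.38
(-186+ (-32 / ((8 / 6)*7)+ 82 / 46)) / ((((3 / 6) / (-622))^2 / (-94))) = 4394745349024 / 161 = 27296554962.88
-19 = -19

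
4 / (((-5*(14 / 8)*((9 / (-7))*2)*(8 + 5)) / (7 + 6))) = 8 / 45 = 0.18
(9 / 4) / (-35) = -9 / 140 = -0.06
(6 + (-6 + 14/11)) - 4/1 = -30/11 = -2.73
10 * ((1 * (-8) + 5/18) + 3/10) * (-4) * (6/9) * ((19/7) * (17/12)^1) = 431528/567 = 761.07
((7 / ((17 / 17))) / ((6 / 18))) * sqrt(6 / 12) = 21 * sqrt(2) / 2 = 14.85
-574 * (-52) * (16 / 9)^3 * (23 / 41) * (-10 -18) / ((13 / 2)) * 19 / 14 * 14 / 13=-592306.58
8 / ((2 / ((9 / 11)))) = 36 / 11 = 3.27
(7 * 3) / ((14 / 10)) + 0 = 15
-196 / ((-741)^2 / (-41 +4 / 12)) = 23912 / 1647243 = 0.01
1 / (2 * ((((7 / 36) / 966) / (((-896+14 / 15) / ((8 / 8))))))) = -11116728 / 5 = -2223345.60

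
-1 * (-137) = 137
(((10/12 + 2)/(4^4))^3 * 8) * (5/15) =4913/1358954496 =0.00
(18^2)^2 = 104976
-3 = -3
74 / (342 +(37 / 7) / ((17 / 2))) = 4403 / 20386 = 0.22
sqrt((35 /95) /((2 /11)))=1.42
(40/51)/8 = 5/51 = 0.10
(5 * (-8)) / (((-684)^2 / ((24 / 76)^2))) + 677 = 794045843 / 1172889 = 677.00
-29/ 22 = -1.32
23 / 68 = 0.34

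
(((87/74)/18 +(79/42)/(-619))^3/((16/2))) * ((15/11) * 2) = 0.00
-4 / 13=-0.31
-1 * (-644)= 644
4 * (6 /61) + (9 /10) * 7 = 6.69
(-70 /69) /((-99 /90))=700 /759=0.92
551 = 551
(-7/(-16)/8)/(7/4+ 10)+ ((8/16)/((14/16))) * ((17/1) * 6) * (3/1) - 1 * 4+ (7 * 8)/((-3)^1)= 4806931/31584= 152.20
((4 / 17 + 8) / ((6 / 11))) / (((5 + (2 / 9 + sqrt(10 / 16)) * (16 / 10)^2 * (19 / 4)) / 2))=1.74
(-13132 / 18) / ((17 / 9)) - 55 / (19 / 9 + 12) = -842297 / 2159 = -390.13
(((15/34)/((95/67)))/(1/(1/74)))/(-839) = -201/40107556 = -0.00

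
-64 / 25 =-2.56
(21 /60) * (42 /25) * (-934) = -68649 /125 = -549.19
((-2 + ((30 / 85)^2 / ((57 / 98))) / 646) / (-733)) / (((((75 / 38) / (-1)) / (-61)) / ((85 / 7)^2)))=432684956 / 34803573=12.43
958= 958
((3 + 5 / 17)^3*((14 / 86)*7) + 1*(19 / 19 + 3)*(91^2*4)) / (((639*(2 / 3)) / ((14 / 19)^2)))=2743958609504 / 16244338287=168.92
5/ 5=1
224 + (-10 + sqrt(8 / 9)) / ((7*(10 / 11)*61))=11*sqrt(2) / 6405 + 95637 / 427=223.98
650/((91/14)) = 100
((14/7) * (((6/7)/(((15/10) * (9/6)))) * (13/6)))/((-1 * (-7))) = 104/441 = 0.24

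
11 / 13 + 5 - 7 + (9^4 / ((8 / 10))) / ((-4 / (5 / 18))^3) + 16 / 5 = -93241 / 133120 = -0.70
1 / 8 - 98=-783 / 8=-97.88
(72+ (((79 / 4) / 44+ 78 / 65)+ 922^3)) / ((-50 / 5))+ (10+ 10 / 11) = -78377741.26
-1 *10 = -10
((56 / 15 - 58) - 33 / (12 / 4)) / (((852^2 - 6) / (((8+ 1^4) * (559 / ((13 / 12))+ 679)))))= -233981 / 241966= -0.97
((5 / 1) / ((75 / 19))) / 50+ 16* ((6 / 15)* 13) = 83.23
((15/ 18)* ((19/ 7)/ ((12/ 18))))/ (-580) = -19/ 3248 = -0.01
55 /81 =0.68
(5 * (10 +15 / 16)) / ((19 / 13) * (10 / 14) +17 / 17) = 79625 / 2976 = 26.76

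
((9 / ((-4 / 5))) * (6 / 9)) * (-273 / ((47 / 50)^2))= 5118750 / 2209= 2317.22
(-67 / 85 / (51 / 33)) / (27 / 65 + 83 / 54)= -47034 / 180047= -0.26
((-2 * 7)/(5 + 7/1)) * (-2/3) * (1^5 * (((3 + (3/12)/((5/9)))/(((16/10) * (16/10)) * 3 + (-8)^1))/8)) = -805/768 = -1.05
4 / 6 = 2 / 3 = 0.67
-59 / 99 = -0.60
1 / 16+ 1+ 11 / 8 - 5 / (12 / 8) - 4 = -235 / 48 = -4.90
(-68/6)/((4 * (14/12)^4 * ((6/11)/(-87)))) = 585684/2401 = 243.93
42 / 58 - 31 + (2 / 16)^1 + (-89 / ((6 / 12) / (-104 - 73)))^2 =230289697357 / 232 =992628005.85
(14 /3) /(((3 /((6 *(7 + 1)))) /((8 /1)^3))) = 114688 /3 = 38229.33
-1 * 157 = -157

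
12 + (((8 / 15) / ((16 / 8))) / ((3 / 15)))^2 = 124 / 9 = 13.78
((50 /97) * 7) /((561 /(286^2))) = 2602600 /4947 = 526.10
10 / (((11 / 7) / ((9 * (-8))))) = -5040 / 11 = -458.18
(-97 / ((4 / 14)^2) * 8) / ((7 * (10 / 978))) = -664062 / 5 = -132812.40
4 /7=0.57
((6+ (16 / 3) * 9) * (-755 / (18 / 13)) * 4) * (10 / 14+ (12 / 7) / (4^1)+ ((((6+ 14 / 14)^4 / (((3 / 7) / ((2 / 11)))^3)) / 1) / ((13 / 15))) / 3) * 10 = -7076750537600 / 83853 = -84394720.97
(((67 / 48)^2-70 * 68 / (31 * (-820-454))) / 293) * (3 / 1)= 13446829 / 634792704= 0.02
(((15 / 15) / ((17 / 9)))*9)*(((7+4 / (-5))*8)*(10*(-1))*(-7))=281232 / 17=16543.06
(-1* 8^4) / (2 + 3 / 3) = -4096 / 3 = -1365.33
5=5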